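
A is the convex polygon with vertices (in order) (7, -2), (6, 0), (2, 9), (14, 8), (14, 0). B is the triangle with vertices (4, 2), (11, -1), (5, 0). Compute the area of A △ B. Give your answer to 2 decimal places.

|A| = 92, |B| = 5.5, |A∩B| = 3.6165.
|A △ B| = |A| + |B| − 2·|A∩B| = 92 + 5.5 − 7.233 = 90.27.

90.27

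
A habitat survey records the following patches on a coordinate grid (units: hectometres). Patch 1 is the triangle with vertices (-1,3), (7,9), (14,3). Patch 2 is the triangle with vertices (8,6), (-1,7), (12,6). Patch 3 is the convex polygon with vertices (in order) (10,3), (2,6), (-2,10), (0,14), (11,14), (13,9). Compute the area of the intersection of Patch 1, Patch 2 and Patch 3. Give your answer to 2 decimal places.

The intersection is the polygon with vertices (10.352,6.127), (10.5,6), (8,6), (3.645,6.484), (3.837,6.628).
By the shoelace formula its area is 1.52.

1.52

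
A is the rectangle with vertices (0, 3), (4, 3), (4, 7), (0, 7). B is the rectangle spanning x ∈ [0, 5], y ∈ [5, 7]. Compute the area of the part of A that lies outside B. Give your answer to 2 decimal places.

|A∩B|: x∈[0,4], y∈[5,7] → 4·2 = 8.
|A| = 16.
|A ∖ B| = |A| − |A∩B| = 16 − 8 = 8.00.

8.00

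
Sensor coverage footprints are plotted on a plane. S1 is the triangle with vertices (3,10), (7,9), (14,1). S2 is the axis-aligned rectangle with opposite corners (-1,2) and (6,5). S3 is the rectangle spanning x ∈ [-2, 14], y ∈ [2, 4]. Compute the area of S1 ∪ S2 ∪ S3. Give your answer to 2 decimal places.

50.11

By inclusion–exclusion:
Individual areas: |S1| = 12.5, |S2| = 21, |S3| = 32.
|S1∩S2| = 0.
|S1∩S3| = 1.3889.
|S2∩S3|: x∈[-1,6], y∈[2,4] → 7·2 = 14.
|S1∩S2∩S3| = 0.
|S1 ∪ S2 ∪ S3| = 65.5 − 15.3889 + 0 = 50.11.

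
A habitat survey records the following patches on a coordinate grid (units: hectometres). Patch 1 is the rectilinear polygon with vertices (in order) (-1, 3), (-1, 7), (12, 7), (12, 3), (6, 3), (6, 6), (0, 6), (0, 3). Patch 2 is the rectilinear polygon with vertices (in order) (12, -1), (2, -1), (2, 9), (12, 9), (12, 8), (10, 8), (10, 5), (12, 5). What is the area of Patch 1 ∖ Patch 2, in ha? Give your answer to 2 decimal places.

|Patch 1| = 34, |Patch 1∩Patch 2| = 24.
|Patch 1 ∖ Patch 2| = |Patch 1| − |Patch 1∩Patch 2| = 34 − 24 = 10.00.

10.00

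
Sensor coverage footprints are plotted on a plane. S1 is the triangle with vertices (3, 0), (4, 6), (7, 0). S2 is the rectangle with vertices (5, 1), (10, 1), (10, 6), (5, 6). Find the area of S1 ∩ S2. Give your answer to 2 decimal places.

2.25

The intersection is the polygon with vertices (6.5,1), (5,1), (5,4).
By the shoelace formula its area is 2.25.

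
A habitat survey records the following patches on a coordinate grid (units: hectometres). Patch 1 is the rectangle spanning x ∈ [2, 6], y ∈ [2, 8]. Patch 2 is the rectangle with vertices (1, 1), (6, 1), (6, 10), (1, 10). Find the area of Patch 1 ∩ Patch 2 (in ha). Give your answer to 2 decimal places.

24.00

|Patch 1∩Patch 2|: x∈[2,6], y∈[2,8] → 4·6 = 24.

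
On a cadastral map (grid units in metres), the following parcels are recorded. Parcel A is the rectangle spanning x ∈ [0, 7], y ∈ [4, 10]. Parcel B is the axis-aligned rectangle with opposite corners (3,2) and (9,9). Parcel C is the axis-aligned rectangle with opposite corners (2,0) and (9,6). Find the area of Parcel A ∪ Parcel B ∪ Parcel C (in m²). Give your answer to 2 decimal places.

By inclusion–exclusion:
Individual areas: |Parcel A| = 42, |Parcel B| = 42, |Parcel C| = 42.
|Parcel A∩Parcel B|: x∈[3,7], y∈[4,9] → 4·5 = 20.
|Parcel A∩Parcel C|: x∈[2,7], y∈[4,6] → 5·2 = 10.
|Parcel B∩Parcel C|: x∈[3,9], y∈[2,6] → 6·4 = 24.
|Parcel A∩Parcel B∩Parcel C| = 8.
|Parcel A ∪ Parcel B ∪ Parcel C| = 126 − 54 + 8 = 80.00.

80.00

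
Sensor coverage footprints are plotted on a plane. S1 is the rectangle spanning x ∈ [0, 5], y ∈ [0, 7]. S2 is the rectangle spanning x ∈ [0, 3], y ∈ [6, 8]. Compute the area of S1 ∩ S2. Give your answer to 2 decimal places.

3.00

|S1∩S2|: x∈[0,3], y∈[6,7] → 3·1 = 3.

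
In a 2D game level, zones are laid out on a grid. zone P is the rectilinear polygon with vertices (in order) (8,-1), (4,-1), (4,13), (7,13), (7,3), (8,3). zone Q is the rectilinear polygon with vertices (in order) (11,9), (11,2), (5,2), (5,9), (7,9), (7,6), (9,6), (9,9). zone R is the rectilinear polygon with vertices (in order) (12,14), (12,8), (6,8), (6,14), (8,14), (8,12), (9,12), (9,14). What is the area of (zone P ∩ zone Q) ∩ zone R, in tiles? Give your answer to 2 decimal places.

1.00

The region (zone P ∩ zone Q) ∩ zone R is the polygon with vertices (7,9), (7,8), (6,8), (6,9).
By the shoelace formula its area is 1.00.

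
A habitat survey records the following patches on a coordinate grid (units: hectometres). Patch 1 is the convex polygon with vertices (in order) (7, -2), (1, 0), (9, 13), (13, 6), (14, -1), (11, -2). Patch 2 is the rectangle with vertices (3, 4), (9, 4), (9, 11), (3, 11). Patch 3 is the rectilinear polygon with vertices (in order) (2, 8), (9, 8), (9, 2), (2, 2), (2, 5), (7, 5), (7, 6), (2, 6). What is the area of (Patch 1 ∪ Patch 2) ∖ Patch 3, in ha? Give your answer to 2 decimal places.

|Patch 1 ∪ Patch 2| = 129.3077.
|(Patch 1 ∪ Patch 2) ∩ Patch 3| = 32.3077.
|(Patch 1 ∪ Patch 2) ∖ Patch 3| = 129.3077 − 32.3077 = 97.00.

97.00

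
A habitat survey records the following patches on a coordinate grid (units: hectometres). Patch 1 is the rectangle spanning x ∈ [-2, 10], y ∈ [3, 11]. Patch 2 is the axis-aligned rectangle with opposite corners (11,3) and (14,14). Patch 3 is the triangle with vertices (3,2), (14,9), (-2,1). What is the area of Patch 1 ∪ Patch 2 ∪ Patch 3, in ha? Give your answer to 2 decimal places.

133.76

By inclusion–exclusion:
Individual areas: |Patch 1| = 96, |Patch 2| = 33, |Patch 3| = 12.
|Patch 1∩Patch 2| = 0 (no overlap).
|Patch 1∩Patch 3| = 6.6234.
|Patch 2∩Patch 3| = 0.6136.
|Patch 1∩Patch 2∩Patch 3| = 0.
|Patch 1 ∪ Patch 2 ∪ Patch 3| = 141 − 7.237 + 0 = 133.76.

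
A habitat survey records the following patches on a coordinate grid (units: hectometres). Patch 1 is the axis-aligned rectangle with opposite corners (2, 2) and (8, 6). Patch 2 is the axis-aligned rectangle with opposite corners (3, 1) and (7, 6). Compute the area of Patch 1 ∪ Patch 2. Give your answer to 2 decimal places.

By inclusion–exclusion:
Individual areas: |Patch 1| = 24, |Patch 2| = 20.
|Patch 1∩Patch 2|: x∈[3,7], y∈[2,6] → 4·4 = 16.
|Patch 1 ∪ Patch 2| = 44 − 16 = 28.00.

28.00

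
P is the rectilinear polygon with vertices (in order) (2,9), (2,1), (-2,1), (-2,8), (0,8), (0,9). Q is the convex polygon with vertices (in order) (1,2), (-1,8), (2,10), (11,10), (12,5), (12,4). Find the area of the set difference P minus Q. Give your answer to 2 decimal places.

|P| = 30, |P∩Q| = 13.8258.
|P ∖ Q| = |P| − |P∩Q| = 30 − 13.8258 = 16.17.

16.17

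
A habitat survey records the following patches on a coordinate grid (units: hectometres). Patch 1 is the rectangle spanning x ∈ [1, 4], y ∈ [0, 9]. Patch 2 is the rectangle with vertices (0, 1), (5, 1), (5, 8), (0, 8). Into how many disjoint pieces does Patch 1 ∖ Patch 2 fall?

2

Patch 1 ∖ Patch 2 splits into 2 disjoint pieces (area 3, area 3).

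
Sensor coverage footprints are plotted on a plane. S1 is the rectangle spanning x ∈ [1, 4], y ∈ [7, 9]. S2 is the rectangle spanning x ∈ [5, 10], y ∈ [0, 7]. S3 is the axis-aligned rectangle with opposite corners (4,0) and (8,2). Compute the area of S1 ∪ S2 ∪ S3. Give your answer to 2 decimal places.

43.00

By inclusion–exclusion:
Individual areas: |S1| = 6, |S2| = 35, |S3| = 8.
|S1∩S2| = 0 (no overlap).
|S1∩S3| = 0 (no overlap).
|S2∩S3|: x∈[5,8], y∈[0,2] → 3·2 = 6.
|S1∩S2∩S3| = 0.
|S1 ∪ S2 ∪ S3| = 49 − 6 + 0 = 43.00.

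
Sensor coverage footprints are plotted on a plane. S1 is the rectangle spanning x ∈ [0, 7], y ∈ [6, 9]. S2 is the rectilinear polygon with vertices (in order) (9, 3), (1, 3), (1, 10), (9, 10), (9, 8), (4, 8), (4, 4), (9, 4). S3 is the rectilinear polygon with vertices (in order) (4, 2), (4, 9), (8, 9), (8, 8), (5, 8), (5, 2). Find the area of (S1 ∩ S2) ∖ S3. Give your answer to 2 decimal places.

9.00

|S1 ∩ S2| = 12.
|(S1 ∩ S2) ∩ S3| = 3.
|(S1 ∩ S2) ∖ S3| = 12 − 3 = 9.00.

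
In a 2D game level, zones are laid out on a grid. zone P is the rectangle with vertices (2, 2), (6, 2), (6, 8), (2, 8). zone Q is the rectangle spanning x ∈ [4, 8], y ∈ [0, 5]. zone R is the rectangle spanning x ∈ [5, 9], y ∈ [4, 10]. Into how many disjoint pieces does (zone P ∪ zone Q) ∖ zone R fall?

1

(zone P ∪ zone Q) ∖ zone R is a single connected region.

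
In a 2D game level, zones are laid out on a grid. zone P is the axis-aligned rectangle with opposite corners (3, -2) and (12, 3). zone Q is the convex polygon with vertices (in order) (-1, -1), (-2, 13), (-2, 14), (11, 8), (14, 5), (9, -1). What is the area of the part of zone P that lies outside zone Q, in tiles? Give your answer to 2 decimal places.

|zone P| = 45, |zone P∩zone Q| = 30.6.
|zone P ∖ zone Q| = |zone P| − |zone P∩zone Q| = 45 − 30.6 = 14.40.

14.40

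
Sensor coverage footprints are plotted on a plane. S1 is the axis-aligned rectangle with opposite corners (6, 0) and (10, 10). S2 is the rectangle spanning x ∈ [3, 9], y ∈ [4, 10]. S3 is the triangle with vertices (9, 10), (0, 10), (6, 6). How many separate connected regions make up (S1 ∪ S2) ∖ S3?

(S1 ∪ S2) ∖ S3 is a single connected region.

1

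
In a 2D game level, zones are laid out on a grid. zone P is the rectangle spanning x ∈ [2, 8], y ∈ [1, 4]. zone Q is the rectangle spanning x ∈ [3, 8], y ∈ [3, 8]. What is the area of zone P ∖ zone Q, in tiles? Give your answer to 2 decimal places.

|zone P∩zone Q|: x∈[3,8], y∈[3,4] → 5·1 = 5.
|zone P| = 18.
|zone P ∖ zone Q| = |zone P| − |zone P∩zone Q| = 18 − 5 = 13.00.

13.00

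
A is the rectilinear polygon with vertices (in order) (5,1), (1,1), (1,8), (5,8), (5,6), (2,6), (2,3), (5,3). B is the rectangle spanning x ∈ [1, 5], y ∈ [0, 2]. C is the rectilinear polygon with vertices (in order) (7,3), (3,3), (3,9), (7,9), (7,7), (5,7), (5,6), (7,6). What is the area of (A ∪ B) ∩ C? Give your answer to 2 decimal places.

|A ∪ B| = 23.
|(A ∪ B) ∩ C| = 4.00.

4.00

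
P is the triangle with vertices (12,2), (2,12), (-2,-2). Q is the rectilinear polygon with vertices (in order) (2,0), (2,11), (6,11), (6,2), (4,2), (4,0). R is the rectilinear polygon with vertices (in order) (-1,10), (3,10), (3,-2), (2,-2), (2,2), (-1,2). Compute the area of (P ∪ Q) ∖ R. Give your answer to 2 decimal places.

|P ∪ Q| = 94.5.
|(P ∪ Q) ∩ R| = 24.4286.
|(P ∪ Q) ∖ R| = 94.5 − 24.4286 = 70.07.

70.07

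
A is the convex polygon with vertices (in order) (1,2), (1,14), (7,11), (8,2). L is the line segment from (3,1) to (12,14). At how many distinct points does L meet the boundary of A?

The segment meets the boundary at (3.692,2), (7.404,7.362).

2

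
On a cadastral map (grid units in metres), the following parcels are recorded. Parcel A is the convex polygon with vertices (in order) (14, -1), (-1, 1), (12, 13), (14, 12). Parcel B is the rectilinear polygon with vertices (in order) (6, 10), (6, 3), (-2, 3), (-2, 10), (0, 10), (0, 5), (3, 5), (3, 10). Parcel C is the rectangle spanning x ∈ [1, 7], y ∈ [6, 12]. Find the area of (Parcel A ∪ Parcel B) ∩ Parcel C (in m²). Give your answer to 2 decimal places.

The region (Parcel A ∪ Parcel B) ∩ Parcel C is the polygon with vertices (3,10), (6,10), (6,7.462), (7,8.385), (7,6), (3,6).
By the shoelace formula its area is 13.92.

13.92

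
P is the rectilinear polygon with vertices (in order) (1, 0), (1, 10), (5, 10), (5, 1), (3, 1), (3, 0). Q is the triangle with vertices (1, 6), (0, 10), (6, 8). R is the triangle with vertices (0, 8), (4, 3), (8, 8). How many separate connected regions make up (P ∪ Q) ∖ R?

(P ∪ Q) ∖ R splits into 2 disjoint pieces (area 16.3523, area 9.5).

2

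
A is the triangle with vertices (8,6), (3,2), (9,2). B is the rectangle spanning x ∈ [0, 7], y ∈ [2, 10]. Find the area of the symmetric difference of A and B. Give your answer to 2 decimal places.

55.20

|A| = 12, |B| = 56, |A∩B| = 6.4.
|A △ B| = |A| + |B| − 2·|A∩B| = 12 + 56 − 12.8 = 55.20.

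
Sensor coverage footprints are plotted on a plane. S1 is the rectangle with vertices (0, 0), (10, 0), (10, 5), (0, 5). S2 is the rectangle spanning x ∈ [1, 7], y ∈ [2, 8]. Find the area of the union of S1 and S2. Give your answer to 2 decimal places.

68.00

By inclusion–exclusion:
Individual areas: |S1| = 50, |S2| = 36.
|S1∩S2|: x∈[1,7], y∈[2,5] → 6·3 = 18.
|S1 ∪ S2| = 86 − 18 = 68.00.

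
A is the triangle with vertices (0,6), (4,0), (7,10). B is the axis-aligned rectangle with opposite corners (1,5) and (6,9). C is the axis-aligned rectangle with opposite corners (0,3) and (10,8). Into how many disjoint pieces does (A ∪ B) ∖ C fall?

(A ∪ B) ∖ C splits into 2 disjoint pieces (area 4.35, area 6.275).

2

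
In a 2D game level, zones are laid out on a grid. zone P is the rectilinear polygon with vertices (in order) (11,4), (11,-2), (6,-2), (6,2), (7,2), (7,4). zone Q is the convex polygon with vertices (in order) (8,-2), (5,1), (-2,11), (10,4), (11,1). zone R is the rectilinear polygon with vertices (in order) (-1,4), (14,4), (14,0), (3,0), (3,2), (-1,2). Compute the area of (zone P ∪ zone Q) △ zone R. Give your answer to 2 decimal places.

60.20

|zone P ∪ zone Q| = 61.5.
|(zone P ∪ zone Q) ∩ zone R| = 26.65.
|(zone P ∪ zone Q) △ zone R| = 61.5 + 52 − 53.3 = 60.20.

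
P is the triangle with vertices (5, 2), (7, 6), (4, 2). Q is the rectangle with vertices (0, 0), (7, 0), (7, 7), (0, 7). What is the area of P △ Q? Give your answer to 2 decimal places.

47.00

|P| = 2, |Q| = 49, |P∩Q| = 2.
|P △ Q| = |P| + |Q| − 2·|P∩Q| = 2 + 49 − 4 = 47.00.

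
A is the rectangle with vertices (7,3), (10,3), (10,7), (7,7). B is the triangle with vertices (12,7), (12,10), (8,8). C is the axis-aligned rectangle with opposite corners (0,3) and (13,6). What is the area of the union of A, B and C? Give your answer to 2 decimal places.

48.00

By inclusion–exclusion:
Individual areas: |A| = 12, |B| = 6, |C| = 39.
|A∩B| = 0.
|A∩C|: x∈[7,10], y∈[3,6] → 3·3 = 9.
|B∩C| = 0.
|A∩B∩C| = 0.
|A ∪ B ∪ C| = 57 − 9 + 0 = 48.00.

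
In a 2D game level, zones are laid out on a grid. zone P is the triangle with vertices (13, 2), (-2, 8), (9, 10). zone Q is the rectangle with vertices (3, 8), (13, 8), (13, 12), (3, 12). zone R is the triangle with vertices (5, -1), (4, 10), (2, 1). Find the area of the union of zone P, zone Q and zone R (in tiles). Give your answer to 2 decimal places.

90.88

By inclusion–exclusion:
Individual areas: |zone P| = 48, |zone Q| = 40, |zone R| = 15.5.
|zone P∩zone Q| = 9.7273.
|zone P∩zone R| = 2.7561.
|zone Q∩zone R| = 0.6263.
|zone P∩zone Q∩zone R| = 0.4936.
|zone P ∪ zone Q ∪ zone R| = 103.5 − 13.1096 + 0.4936 = 90.88.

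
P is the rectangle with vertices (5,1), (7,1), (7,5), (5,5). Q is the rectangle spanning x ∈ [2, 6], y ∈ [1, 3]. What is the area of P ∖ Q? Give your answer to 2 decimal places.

6.00

|P∩Q|: x∈[5,6], y∈[1,3] → 1·2 = 2.
|P| = 8.
|P ∖ Q| = |P| − |P∩Q| = 8 − 2 = 6.00.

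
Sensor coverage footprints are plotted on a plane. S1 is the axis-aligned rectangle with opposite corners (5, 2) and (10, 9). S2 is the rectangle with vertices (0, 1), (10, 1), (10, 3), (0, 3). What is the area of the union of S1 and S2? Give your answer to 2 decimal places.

50.00

By inclusion–exclusion:
Individual areas: |S1| = 35, |S2| = 20.
|S1∩S2|: x∈[5,10], y∈[2,3] → 5·1 = 5.
|S1 ∪ S2| = 55 − 5 = 50.00.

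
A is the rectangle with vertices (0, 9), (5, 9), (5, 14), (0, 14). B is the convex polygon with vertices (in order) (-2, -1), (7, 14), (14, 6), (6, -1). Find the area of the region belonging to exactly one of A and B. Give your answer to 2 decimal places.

139.83

|A| = 25, |B| = 116.5, |A∩B| = 0.8333.
|A △ B| = |A| + |B| − 2·|A∩B| = 25 + 116.5 − 1.6667 = 139.83.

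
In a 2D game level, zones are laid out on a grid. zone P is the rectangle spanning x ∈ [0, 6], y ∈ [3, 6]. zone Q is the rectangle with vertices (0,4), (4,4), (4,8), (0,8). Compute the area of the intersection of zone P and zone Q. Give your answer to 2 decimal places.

8.00

|zone P∩zone Q|: x∈[0,4], y∈[4,6] → 4·2 = 8.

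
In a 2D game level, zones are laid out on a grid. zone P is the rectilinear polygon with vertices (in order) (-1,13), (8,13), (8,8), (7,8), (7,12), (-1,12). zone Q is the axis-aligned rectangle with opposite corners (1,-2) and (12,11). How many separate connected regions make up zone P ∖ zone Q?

zone P ∖ zone Q is a single connected region.

1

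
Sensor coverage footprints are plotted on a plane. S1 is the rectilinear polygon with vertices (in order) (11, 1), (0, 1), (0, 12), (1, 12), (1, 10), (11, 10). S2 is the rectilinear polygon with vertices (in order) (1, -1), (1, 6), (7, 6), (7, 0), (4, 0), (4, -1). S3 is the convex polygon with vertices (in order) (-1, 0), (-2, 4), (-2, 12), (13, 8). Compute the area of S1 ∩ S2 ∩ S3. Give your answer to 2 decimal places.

18.86

The intersection is the polygon with vertices (1,6), (7,6), (7,4.571), (1,1.143).
By the shoelace formula its area is 18.86.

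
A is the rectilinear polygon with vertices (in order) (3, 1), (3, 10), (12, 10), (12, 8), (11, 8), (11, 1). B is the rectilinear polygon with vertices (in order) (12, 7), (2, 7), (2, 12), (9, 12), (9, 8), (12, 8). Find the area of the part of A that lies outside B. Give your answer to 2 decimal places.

|A| = 74, |A∩B| = 20.
|A ∖ B| = |A| − |A∩B| = 74 − 20 = 54.00.

54.00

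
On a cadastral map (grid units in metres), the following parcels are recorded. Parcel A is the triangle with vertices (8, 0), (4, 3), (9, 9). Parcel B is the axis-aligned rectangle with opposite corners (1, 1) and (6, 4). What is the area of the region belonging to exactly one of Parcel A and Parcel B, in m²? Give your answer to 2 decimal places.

28.33

|Parcel A| = 19.5, |Parcel B| = 15, |Parcel A∩Parcel B| = 3.0833.
|Parcel A △ Parcel B| = |Parcel A| + |Parcel B| − 2·|Parcel A∩Parcel B| = 19.5 + 15 − 6.1667 = 28.33.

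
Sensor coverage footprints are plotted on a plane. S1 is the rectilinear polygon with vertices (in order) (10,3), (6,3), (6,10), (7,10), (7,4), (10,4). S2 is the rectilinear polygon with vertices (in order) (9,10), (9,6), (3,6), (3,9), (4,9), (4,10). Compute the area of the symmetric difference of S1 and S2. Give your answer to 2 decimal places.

|S1| = 10, |S2| = 23, |S1∩S2| = 4.
|S1 △ S2| = |S1| + |S2| − 2·|S1∩S2| = 10 + 23 − 8 = 25.00.

25.00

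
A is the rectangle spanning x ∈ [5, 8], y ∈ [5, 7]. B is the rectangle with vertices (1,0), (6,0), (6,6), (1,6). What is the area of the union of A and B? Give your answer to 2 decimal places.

35.00

By inclusion–exclusion:
Individual areas: |A| = 6, |B| = 30.
|A∩B|: x∈[5,6], y∈[5,6] → 1·1 = 1.
|A ∪ B| = 36 − 1 = 35.00.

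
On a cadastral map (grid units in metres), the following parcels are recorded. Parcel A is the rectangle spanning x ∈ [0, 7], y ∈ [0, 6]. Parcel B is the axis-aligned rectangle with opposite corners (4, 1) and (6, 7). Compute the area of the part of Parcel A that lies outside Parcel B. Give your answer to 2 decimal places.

32.00

|Parcel A∩Parcel B|: x∈[4,6], y∈[1,6] → 2·5 = 10.
|Parcel A| = 42.
|Parcel A ∖ Parcel B| = |Parcel A| − |Parcel A∩Parcel B| = 42 − 10 = 32.00.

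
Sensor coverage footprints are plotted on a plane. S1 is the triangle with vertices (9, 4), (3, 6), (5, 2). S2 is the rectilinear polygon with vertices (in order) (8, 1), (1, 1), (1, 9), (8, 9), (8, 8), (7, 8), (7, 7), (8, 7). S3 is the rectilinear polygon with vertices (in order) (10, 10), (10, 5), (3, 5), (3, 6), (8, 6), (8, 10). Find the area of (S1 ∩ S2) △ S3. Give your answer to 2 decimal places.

22.08

|S1 ∩ S2| = 9.5833.
|(S1 ∩ S2) ∩ S3| = 1.25.
|(S1 ∩ S2) △ S3| = 9.5833 + 15 − 2.5 = 22.08.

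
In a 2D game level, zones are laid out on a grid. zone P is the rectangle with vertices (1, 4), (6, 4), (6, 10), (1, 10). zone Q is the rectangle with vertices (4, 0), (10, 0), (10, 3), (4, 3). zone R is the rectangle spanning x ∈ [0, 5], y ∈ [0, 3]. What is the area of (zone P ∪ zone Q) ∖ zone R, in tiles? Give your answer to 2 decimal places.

45.00

|zone P ∪ zone Q| = 48.
|(zone P ∪ zone Q) ∩ zone R| = 3.
|(zone P ∪ zone Q) ∖ zone R| = 48 − 3 = 45.00.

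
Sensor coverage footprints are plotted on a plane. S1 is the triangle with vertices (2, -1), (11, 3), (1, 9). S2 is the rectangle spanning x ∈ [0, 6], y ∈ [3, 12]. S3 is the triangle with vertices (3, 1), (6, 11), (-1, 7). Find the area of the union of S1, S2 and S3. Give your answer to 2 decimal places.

By inclusion–exclusion:
Individual areas: |S1| = 47, |S2| = 54, |S3| = 29.
|S1∩S2| = 20.7.
|S1∩S3| = 15.9285.
|S2∩S3| = 26.031.
|S1∩S2∩S3| = 13.9952.
|S1 ∪ S2 ∪ S3| = 130 − 62.6595 + 13.9952 = 81.34.

81.34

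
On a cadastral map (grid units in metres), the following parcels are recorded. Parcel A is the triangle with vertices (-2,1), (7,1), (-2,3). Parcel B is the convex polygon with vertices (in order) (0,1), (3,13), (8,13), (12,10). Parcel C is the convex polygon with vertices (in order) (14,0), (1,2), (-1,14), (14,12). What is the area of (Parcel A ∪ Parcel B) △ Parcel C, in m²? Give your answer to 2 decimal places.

|Parcel A ∪ Parcel B| = 74.0421.
|(Parcel A ∪ Parcel B) ∩ Parcel C| = 65.2801.
|(Parcel A ∪ Parcel B) △ Parcel C| = 74.0421 + 166 − 130.5601 = 109.48.

109.48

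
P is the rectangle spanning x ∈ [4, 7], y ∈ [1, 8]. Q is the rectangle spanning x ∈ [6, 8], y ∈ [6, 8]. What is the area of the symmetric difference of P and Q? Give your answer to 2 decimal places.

|P∩Q|: x∈[6,7], y∈[6,8] → 1·2 = 2.
|P △ Q| = |P| + |Q| − 2·|P∩Q| = 21 + 4 − 4 = 21.00.

21.00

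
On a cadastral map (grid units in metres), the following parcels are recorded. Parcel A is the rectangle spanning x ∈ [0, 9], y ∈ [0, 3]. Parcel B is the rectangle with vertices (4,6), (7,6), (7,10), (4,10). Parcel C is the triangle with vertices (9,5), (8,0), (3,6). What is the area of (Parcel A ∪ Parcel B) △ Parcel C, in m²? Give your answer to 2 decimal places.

|Parcel A ∪ Parcel B| = 39.
|(Parcel A ∪ Parcel B) ∩ Parcel C| = 4.65.
|(Parcel A ∪ Parcel B) △ Parcel C| = 39 + 15.5 − 9.3 = 45.20.

45.20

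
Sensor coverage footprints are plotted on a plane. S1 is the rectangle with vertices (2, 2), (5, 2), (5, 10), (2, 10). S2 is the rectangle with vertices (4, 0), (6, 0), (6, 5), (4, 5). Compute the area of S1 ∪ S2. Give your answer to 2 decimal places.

By inclusion–exclusion:
Individual areas: |S1| = 24, |S2| = 10.
|S1∩S2|: x∈[4,5], y∈[2,5] → 1·3 = 3.
|S1 ∪ S2| = 34 − 3 = 31.00.

31.00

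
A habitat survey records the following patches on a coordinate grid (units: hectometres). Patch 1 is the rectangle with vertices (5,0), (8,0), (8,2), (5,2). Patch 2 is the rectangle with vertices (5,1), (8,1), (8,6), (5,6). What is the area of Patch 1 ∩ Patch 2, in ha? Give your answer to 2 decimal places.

|Patch 1∩Patch 2|: x∈[5,8], y∈[1,2] → 3·1 = 3.

3.00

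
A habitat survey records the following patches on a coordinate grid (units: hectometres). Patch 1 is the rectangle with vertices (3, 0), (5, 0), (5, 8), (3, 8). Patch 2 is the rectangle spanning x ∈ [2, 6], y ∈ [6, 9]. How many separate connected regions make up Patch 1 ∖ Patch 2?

1

Patch 1 ∖ Patch 2 is a single connected region.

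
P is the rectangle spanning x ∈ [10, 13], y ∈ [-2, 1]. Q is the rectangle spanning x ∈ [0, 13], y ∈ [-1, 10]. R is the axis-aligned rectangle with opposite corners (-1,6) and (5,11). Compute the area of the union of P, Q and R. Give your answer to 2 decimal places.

By inclusion–exclusion:
Individual areas: |P| = 9, |Q| = 143, |R| = 30.
|P∩Q|: x∈[10,13], y∈[-1,1] → 3·2 = 6.
|P∩R| = 0 (no overlap).
|Q∩R|: x∈[0,5], y∈[6,10] → 5·4 = 20.
|P∩Q∩R| = 0.
|P ∪ Q ∪ R| = 182 − 26 + 0 = 156.00.

156.00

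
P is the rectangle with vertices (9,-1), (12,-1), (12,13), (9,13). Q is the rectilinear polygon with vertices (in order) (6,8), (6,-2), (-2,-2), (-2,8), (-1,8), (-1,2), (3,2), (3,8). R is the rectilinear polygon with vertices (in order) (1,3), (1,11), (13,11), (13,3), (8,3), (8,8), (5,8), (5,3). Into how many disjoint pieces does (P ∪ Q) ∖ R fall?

(P ∪ Q) ∖ R splits into 3 disjoint pieces (area 12, area 6, area 46).

3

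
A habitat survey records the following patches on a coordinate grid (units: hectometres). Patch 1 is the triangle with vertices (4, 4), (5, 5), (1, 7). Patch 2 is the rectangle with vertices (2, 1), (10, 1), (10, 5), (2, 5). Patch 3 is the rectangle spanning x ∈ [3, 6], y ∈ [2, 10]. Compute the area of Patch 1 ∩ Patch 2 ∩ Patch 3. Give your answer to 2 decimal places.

The intersection is the polygon with vertices (3,5), (5,5), (4,4).
By the shoelace formula its area is 1.00.

1.00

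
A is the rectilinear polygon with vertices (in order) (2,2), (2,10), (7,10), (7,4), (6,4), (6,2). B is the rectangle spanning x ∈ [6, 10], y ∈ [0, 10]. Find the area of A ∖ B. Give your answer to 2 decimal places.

|A| = 38, |A∩B| = 6.
|A ∖ B| = |A| − |A∩B| = 38 − 6 = 32.00.

32.00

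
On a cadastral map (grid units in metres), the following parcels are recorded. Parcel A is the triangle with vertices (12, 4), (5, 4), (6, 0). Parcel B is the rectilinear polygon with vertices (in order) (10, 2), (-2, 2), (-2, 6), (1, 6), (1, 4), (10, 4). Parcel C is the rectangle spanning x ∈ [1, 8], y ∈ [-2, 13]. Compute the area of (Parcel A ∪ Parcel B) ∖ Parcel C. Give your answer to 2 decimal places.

17.67

|Parcel A ∪ Parcel B| = 34.8333.
|(Parcel A ∪ Parcel B) ∩ Parcel C| = 17.1667.
|(Parcel A ∪ Parcel B) ∖ Parcel C| = 34.8333 − 17.1667 = 17.67.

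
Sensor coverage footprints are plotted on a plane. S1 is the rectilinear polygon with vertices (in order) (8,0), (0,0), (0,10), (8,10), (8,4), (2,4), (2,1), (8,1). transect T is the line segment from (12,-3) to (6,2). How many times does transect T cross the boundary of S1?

The segment meets the boundary at (8,0.333), (7.2,1).

2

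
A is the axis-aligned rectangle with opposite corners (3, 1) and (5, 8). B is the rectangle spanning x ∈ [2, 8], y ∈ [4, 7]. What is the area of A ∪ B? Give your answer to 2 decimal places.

26.00

By inclusion–exclusion:
Individual areas: |A| = 14, |B| = 18.
|A∩B|: x∈[3,5], y∈[4,7] → 2·3 = 6.
|A ∪ B| = 32 − 6 = 26.00.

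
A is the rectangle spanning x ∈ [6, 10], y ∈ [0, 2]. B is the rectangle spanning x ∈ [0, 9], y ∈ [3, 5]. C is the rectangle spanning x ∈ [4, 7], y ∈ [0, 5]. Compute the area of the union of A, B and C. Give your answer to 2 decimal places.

By inclusion–exclusion:
Individual areas: |A| = 8, |B| = 18, |C| = 15.
|A∩B| = 0 (no overlap).
|A∩C|: x∈[6,7], y∈[0,2] → 1·2 = 2.
|B∩C|: x∈[4,7], y∈[3,5] → 3·2 = 6.
|A∩B∩C| = 0.
|A ∪ B ∪ C| = 41 − 8 + 0 = 33.00.

33.00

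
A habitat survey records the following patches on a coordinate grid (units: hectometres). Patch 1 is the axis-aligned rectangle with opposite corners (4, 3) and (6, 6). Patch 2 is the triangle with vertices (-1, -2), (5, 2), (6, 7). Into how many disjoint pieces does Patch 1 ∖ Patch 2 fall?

2

Patch 1 ∖ Patch 2 splits into 2 disjoint pieces (area 1.5, area 0.9603).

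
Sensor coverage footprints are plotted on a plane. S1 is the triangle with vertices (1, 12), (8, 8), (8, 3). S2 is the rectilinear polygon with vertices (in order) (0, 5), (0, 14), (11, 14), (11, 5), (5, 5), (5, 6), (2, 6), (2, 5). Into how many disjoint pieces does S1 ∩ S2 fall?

1

S1 ∩ S2 is a single connected region.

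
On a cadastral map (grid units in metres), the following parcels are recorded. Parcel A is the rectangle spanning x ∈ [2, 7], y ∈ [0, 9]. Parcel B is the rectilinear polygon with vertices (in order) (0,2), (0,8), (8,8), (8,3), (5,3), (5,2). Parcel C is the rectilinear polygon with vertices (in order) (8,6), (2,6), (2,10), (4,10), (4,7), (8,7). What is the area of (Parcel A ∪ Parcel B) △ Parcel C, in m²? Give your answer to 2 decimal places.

54.00

|Parcel A ∪ Parcel B| = 62.
|(Parcel A ∪ Parcel B) ∩ Parcel C| = 10.
|(Parcel A ∪ Parcel B) △ Parcel C| = 62 + 12 − 20 = 54.00.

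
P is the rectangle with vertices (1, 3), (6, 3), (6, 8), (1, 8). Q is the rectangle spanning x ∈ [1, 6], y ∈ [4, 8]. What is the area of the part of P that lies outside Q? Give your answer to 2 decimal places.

5.00

|P∩Q|: x∈[1,6], y∈[4,8] → 5·4 = 20.
|P| = 25.
|P ∖ Q| = |P| − |P∩Q| = 25 − 20 = 5.00.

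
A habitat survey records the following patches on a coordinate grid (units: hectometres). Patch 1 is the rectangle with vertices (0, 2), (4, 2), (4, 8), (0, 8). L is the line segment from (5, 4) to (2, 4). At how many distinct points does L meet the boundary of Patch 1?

The segment meets the boundary at (4,4).

1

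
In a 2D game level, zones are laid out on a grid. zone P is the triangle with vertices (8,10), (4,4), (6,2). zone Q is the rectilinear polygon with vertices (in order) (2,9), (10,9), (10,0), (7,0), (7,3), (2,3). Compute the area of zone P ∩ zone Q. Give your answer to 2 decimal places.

The intersection is the polygon with vertices (4,4), (7.333,9), (7.75,9), (6.25,3), (5,3).
By the shoelace formula its area is 9.17.

9.17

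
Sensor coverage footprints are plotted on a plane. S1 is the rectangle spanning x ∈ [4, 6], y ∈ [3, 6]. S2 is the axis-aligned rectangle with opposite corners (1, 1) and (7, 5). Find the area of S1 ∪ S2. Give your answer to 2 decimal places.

26.00

By inclusion–exclusion:
Individual areas: |S1| = 6, |S2| = 24.
|S1∩S2|: x∈[4,6], y∈[3,5] → 2·2 = 4.
|S1 ∪ S2| = 30 − 4 = 26.00.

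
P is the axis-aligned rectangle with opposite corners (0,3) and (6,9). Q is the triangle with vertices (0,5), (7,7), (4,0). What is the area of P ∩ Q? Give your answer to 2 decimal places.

The intersection is the polygon with vertices (6,4.667), (5.286,3), (1.6,3), (0,5), (6,6.714).
By the shoelace formula its area is 14.95.

14.95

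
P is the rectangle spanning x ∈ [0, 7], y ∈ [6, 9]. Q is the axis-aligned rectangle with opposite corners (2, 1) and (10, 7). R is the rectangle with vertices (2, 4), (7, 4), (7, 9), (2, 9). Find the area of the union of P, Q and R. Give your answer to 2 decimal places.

By inclusion–exclusion:
Individual areas: |P| = 21, |Q| = 48, |R| = 25.
|P∩Q|: x∈[2,7], y∈[6,7] → 5·1 = 5.
|P∩R|: x∈[2,7], y∈[6,9] → 5·3 = 15.
|Q∩R|: x∈[2,7], y∈[4,7] → 5·3 = 15.
|P∩Q∩R| = 5.
|P ∪ Q ∪ R| = 94 − 35 + 5 = 64.00.

64.00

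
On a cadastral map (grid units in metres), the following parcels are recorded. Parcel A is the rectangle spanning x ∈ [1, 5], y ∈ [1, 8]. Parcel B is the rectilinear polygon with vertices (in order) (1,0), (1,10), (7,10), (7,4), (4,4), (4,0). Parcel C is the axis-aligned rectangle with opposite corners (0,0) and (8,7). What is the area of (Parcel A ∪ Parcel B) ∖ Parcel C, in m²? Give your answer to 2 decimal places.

18.00

|Parcel A ∪ Parcel B| = 51.
|(Parcel A ∪ Parcel B) ∩ Parcel C| = 33.
|(Parcel A ∪ Parcel B) ∖ Parcel C| = 51 − 33 = 18.00.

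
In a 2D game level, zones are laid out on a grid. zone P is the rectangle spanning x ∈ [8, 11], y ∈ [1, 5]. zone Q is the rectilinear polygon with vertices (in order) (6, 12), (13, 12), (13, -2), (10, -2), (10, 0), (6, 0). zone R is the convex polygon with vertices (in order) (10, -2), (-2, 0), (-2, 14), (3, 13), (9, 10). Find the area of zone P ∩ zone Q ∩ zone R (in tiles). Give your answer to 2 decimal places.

The intersection is the polygon with vertices (8,5), (9.417,5), (9.75,1), (8,1).
By the shoelace formula its area is 6.33.

6.33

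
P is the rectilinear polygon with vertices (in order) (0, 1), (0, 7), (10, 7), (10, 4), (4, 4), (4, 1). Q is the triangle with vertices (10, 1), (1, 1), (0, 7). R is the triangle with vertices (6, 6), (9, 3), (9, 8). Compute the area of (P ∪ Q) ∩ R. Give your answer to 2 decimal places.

The region (P ∪ Q) ∩ R is the polygon with vertices (9,7), (9,4), (8,4), (6,6), (7.5,7).
By the shoelace formula its area is 6.25.

6.25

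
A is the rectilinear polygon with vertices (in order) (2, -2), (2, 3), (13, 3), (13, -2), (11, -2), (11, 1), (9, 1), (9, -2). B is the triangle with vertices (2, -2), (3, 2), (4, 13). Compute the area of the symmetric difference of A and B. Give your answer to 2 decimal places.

|A| = 49, |B| = 3.5, |A∩B| = 1.3788.
|A △ B| = |A| + |B| − 2·|A∩B| = 49 + 3.5 − 2.7576 = 49.74.

49.74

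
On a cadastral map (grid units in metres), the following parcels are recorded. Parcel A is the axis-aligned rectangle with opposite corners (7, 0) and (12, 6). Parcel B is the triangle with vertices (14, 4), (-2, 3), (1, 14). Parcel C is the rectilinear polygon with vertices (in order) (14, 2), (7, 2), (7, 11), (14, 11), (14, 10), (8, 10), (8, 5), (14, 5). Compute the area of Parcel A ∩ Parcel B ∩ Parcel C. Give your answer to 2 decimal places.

7.41

The intersection is the polygon with vertices (7,3.562), (7,6), (8,6), (8,5), (12,5), (12,3.875).
By the shoelace formula its area is 7.41.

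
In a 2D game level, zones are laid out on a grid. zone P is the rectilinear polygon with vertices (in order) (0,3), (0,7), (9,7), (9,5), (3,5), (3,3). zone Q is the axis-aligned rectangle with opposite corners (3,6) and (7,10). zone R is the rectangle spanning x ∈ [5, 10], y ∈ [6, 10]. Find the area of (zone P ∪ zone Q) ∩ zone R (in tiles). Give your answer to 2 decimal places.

10.00

The region (zone P ∪ zone Q) ∩ zone R is the polygon with vertices (7,10), (7,7), (9,7), (9,6), (5,6), (5,10).
By the shoelace formula its area is 10.00.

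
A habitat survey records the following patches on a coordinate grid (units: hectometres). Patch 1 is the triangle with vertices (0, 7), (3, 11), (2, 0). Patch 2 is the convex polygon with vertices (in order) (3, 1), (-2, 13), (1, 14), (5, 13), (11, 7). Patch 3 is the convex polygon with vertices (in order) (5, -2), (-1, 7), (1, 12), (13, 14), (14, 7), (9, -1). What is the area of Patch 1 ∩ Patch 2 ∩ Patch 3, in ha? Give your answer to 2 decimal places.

The intersection is the polygon with vertices (2.254,2.791), (0.321,7.429), (3,11).
By the shoelace formula its area is 9.66.

9.66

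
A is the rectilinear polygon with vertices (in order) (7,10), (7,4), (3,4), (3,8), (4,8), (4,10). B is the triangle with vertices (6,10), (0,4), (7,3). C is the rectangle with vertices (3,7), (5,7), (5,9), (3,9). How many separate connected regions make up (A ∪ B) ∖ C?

1

(A ∪ B) ∖ C is a single connected region.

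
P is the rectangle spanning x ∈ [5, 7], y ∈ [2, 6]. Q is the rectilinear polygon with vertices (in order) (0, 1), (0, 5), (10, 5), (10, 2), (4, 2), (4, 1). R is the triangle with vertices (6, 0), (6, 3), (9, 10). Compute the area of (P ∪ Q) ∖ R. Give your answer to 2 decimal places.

33.68

|P ∪ Q| = 36.
|(P ∪ Q) ∩ R| = 2.3167.
|(P ∪ Q) ∖ R| = 36 − 2.3167 = 33.68.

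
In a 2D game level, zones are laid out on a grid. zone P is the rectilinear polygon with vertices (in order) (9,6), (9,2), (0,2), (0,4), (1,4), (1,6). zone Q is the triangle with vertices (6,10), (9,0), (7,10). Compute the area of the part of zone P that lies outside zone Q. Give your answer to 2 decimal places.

32.40

|zone P| = 34, |zone P∩zone Q| = 1.6.
|zone P ∖ zone Q| = |zone P| − |zone P∩zone Q| = 34 − 1.6 = 32.40.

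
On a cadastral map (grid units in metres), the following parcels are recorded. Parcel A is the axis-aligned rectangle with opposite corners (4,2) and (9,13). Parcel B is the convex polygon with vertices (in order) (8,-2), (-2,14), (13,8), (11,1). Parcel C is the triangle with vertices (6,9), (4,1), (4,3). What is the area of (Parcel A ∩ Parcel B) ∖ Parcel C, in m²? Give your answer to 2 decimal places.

|Parcel A ∩ Parcel B| = 41.2.
|(Parcel A ∩ Parcel B) ∩ Parcel C| = 1.1809.
|(Parcel A ∩ Parcel B) ∖ Parcel C| = 41.2 − 1.1809 = 40.02.

40.02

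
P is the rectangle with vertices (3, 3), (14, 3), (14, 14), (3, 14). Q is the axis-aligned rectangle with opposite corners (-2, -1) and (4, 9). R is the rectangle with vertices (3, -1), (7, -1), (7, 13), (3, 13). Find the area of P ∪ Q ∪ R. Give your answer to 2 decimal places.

By inclusion–exclusion:
Individual areas: |P| = 121, |Q| = 60, |R| = 56.
|P∩Q|: x∈[3,4], y∈[3,9] → 1·6 = 6.
|P∩R|: x∈[3,7], y∈[3,13] → 4·10 = 40.
|Q∩R|: x∈[3,4], y∈[-1,9] → 1·10 = 10.
|P∩Q∩R| = 6.
|P ∪ Q ∪ R| = 237 − 56 + 6 = 187.00.

187.00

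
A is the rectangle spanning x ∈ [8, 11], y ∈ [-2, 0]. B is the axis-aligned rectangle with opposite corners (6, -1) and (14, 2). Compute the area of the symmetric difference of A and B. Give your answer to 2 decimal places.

24.00

|A∩B|: x∈[8,11], y∈[-1,0] → 3·1 = 3.
|A △ B| = |A| + |B| − 2·|A∩B| = 6 + 24 − 6 = 24.00.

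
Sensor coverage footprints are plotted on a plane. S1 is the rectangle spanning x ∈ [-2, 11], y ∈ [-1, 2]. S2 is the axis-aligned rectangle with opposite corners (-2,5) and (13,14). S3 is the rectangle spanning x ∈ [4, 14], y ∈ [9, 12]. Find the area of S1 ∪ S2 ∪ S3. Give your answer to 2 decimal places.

By inclusion–exclusion:
Individual areas: |S1| = 39, |S2| = 135, |S3| = 30.
|S1∩S2| = 0 (no overlap).
|S1∩S3| = 0 (no overlap).
|S2∩S3|: x∈[4,13], y∈[9,12] → 9·3 = 27.
|S1∩S2∩S3| = 0.
|S1 ∪ S2 ∪ S3| = 204 − 27 + 0 = 177.00.

177.00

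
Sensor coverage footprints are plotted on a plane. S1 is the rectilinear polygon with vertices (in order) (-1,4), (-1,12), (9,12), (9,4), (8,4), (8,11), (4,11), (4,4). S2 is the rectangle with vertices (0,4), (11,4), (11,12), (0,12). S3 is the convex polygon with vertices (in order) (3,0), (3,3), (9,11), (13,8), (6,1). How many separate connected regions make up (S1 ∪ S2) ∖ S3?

(S1 ∪ S2) ∖ S3 splits into 2 disjoint pieces (area 65.125, area 2).

2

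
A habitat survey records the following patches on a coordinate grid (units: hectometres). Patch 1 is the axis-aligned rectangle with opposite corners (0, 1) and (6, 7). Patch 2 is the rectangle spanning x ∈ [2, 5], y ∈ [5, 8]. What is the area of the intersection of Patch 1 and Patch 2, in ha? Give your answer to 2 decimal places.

6.00

|Patch 1∩Patch 2|: x∈[2,5], y∈[5,7] → 3·2 = 6.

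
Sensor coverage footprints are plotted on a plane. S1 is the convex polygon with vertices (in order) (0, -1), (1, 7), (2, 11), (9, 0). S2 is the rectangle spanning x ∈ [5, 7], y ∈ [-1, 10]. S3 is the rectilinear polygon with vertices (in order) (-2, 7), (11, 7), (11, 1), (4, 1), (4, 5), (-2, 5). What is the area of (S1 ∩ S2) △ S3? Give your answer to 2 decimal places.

|S1 ∩ S2| = 10.0952.
|(S1 ∩ S2) ∩ S3| = 7.4286.
|(S1 ∩ S2) △ S3| = 10.0952 + 54 − 14.8571 = 49.24.

49.24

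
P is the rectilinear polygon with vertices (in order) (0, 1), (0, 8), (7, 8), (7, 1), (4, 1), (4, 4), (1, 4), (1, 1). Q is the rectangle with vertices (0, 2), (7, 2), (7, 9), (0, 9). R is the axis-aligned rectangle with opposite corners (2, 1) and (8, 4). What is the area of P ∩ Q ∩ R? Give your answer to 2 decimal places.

6.00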